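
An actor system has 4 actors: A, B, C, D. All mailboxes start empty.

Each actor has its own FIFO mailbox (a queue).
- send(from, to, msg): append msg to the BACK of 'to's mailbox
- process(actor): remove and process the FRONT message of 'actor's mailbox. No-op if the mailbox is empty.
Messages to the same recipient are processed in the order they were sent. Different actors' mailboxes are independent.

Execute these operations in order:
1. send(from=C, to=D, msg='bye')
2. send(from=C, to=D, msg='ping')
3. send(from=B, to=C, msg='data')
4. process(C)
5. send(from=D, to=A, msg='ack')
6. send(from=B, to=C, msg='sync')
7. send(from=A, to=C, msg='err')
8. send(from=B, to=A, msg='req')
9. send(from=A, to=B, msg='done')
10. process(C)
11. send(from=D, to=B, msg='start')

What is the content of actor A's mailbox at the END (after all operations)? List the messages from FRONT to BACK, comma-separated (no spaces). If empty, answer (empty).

Answer: ack,req

Derivation:
After 1 (send(from=C, to=D, msg='bye')): A:[] B:[] C:[] D:[bye]
After 2 (send(from=C, to=D, msg='ping')): A:[] B:[] C:[] D:[bye,ping]
After 3 (send(from=B, to=C, msg='data')): A:[] B:[] C:[data] D:[bye,ping]
After 4 (process(C)): A:[] B:[] C:[] D:[bye,ping]
After 5 (send(from=D, to=A, msg='ack')): A:[ack] B:[] C:[] D:[bye,ping]
After 6 (send(from=B, to=C, msg='sync')): A:[ack] B:[] C:[sync] D:[bye,ping]
After 7 (send(from=A, to=C, msg='err')): A:[ack] B:[] C:[sync,err] D:[bye,ping]
After 8 (send(from=B, to=A, msg='req')): A:[ack,req] B:[] C:[sync,err] D:[bye,ping]
After 9 (send(from=A, to=B, msg='done')): A:[ack,req] B:[done] C:[sync,err] D:[bye,ping]
After 10 (process(C)): A:[ack,req] B:[done] C:[err] D:[bye,ping]
After 11 (send(from=D, to=B, msg='start')): A:[ack,req] B:[done,start] C:[err] D:[bye,ping]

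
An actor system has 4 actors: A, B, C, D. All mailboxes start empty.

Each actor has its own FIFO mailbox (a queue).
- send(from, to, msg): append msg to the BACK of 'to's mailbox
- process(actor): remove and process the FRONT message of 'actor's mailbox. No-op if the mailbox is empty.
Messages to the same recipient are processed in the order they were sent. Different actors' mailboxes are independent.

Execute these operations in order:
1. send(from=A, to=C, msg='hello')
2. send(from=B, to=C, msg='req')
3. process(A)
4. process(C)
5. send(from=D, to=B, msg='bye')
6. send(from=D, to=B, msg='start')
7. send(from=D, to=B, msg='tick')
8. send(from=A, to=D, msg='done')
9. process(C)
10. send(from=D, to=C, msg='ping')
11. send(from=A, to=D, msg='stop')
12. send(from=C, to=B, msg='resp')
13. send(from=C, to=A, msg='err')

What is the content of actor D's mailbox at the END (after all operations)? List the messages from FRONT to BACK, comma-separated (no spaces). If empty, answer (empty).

Answer: done,stop

Derivation:
After 1 (send(from=A, to=C, msg='hello')): A:[] B:[] C:[hello] D:[]
After 2 (send(from=B, to=C, msg='req')): A:[] B:[] C:[hello,req] D:[]
After 3 (process(A)): A:[] B:[] C:[hello,req] D:[]
After 4 (process(C)): A:[] B:[] C:[req] D:[]
After 5 (send(from=D, to=B, msg='bye')): A:[] B:[bye] C:[req] D:[]
After 6 (send(from=D, to=B, msg='start')): A:[] B:[bye,start] C:[req] D:[]
After 7 (send(from=D, to=B, msg='tick')): A:[] B:[bye,start,tick] C:[req] D:[]
After 8 (send(from=A, to=D, msg='done')): A:[] B:[bye,start,tick] C:[req] D:[done]
After 9 (process(C)): A:[] B:[bye,start,tick] C:[] D:[done]
After 10 (send(from=D, to=C, msg='ping')): A:[] B:[bye,start,tick] C:[ping] D:[done]
After 11 (send(from=A, to=D, msg='stop')): A:[] B:[bye,start,tick] C:[ping] D:[done,stop]
After 12 (send(from=C, to=B, msg='resp')): A:[] B:[bye,start,tick,resp] C:[ping] D:[done,stop]
After 13 (send(from=C, to=A, msg='err')): A:[err] B:[bye,start,tick,resp] C:[ping] D:[done,stop]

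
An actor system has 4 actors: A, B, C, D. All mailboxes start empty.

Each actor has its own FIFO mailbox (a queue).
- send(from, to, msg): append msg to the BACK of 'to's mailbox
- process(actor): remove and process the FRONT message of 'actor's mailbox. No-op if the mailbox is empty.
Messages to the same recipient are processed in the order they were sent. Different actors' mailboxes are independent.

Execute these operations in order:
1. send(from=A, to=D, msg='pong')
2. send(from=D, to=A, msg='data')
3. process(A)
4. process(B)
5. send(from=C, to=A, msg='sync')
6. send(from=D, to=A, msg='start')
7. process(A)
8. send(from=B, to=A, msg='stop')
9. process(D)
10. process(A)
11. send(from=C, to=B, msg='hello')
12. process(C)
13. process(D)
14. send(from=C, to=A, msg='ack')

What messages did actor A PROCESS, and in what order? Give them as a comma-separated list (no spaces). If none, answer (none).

After 1 (send(from=A, to=D, msg='pong')): A:[] B:[] C:[] D:[pong]
After 2 (send(from=D, to=A, msg='data')): A:[data] B:[] C:[] D:[pong]
After 3 (process(A)): A:[] B:[] C:[] D:[pong]
After 4 (process(B)): A:[] B:[] C:[] D:[pong]
After 5 (send(from=C, to=A, msg='sync')): A:[sync] B:[] C:[] D:[pong]
After 6 (send(from=D, to=A, msg='start')): A:[sync,start] B:[] C:[] D:[pong]
After 7 (process(A)): A:[start] B:[] C:[] D:[pong]
After 8 (send(from=B, to=A, msg='stop')): A:[start,stop] B:[] C:[] D:[pong]
After 9 (process(D)): A:[start,stop] B:[] C:[] D:[]
After 10 (process(A)): A:[stop] B:[] C:[] D:[]
After 11 (send(from=C, to=B, msg='hello')): A:[stop] B:[hello] C:[] D:[]
After 12 (process(C)): A:[stop] B:[hello] C:[] D:[]
After 13 (process(D)): A:[stop] B:[hello] C:[] D:[]
After 14 (send(from=C, to=A, msg='ack')): A:[stop,ack] B:[hello] C:[] D:[]

Answer: data,sync,start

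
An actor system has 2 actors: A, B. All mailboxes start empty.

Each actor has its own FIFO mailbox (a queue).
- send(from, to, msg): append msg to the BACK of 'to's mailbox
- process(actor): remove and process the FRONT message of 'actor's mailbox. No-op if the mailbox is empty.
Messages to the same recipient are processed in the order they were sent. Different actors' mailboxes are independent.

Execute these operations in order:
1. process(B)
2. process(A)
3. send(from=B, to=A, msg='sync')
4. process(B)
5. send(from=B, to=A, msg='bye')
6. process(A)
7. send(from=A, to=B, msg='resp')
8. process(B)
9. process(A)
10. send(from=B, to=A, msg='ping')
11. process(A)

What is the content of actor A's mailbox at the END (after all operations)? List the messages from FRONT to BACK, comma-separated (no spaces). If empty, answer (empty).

Answer: (empty)

Derivation:
After 1 (process(B)): A:[] B:[]
After 2 (process(A)): A:[] B:[]
After 3 (send(from=B, to=A, msg='sync')): A:[sync] B:[]
After 4 (process(B)): A:[sync] B:[]
After 5 (send(from=B, to=A, msg='bye')): A:[sync,bye] B:[]
After 6 (process(A)): A:[bye] B:[]
After 7 (send(from=A, to=B, msg='resp')): A:[bye] B:[resp]
After 8 (process(B)): A:[bye] B:[]
After 9 (process(A)): A:[] B:[]
After 10 (send(from=B, to=A, msg='ping')): A:[ping] B:[]
After 11 (process(A)): A:[] B:[]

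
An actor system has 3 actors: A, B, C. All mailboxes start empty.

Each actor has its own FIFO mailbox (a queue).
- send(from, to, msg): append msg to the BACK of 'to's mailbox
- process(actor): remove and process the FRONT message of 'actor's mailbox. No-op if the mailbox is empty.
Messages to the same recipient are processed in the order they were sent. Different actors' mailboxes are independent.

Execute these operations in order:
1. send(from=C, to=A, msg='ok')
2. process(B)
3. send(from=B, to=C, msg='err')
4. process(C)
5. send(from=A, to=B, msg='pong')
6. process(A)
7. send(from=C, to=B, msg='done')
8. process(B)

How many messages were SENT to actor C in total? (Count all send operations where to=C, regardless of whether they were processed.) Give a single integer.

Answer: 1

Derivation:
After 1 (send(from=C, to=A, msg='ok')): A:[ok] B:[] C:[]
After 2 (process(B)): A:[ok] B:[] C:[]
After 3 (send(from=B, to=C, msg='err')): A:[ok] B:[] C:[err]
After 4 (process(C)): A:[ok] B:[] C:[]
After 5 (send(from=A, to=B, msg='pong')): A:[ok] B:[pong] C:[]
After 6 (process(A)): A:[] B:[pong] C:[]
After 7 (send(from=C, to=B, msg='done')): A:[] B:[pong,done] C:[]
After 8 (process(B)): A:[] B:[done] C:[]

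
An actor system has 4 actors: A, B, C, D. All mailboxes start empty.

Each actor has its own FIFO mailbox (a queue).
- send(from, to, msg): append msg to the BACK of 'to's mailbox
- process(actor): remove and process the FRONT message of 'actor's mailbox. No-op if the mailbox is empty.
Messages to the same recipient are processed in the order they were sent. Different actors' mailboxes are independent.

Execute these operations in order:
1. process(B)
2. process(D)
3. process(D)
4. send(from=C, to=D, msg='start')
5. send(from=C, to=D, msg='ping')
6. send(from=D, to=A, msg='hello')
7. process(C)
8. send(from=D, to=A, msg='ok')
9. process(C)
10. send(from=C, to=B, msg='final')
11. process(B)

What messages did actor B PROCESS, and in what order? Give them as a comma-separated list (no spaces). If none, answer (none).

Answer: final

Derivation:
After 1 (process(B)): A:[] B:[] C:[] D:[]
After 2 (process(D)): A:[] B:[] C:[] D:[]
After 3 (process(D)): A:[] B:[] C:[] D:[]
After 4 (send(from=C, to=D, msg='start')): A:[] B:[] C:[] D:[start]
After 5 (send(from=C, to=D, msg='ping')): A:[] B:[] C:[] D:[start,ping]
After 6 (send(from=D, to=A, msg='hello')): A:[hello] B:[] C:[] D:[start,ping]
After 7 (process(C)): A:[hello] B:[] C:[] D:[start,ping]
After 8 (send(from=D, to=A, msg='ok')): A:[hello,ok] B:[] C:[] D:[start,ping]
After 9 (process(C)): A:[hello,ok] B:[] C:[] D:[start,ping]
After 10 (send(from=C, to=B, msg='final')): A:[hello,ok] B:[final] C:[] D:[start,ping]
After 11 (process(B)): A:[hello,ok] B:[] C:[] D:[start,ping]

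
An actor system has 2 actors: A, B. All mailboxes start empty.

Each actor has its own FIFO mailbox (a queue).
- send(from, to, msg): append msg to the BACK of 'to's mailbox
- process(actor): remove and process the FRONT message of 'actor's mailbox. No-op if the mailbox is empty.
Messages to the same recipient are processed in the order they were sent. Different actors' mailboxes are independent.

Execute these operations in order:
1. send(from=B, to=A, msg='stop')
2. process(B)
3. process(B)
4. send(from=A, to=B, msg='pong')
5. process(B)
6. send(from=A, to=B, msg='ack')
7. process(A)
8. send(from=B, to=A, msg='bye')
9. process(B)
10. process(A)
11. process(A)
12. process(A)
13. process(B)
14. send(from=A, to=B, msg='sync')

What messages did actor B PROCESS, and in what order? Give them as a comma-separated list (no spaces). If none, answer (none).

After 1 (send(from=B, to=A, msg='stop')): A:[stop] B:[]
After 2 (process(B)): A:[stop] B:[]
After 3 (process(B)): A:[stop] B:[]
After 4 (send(from=A, to=B, msg='pong')): A:[stop] B:[pong]
After 5 (process(B)): A:[stop] B:[]
After 6 (send(from=A, to=B, msg='ack')): A:[stop] B:[ack]
After 7 (process(A)): A:[] B:[ack]
After 8 (send(from=B, to=A, msg='bye')): A:[bye] B:[ack]
After 9 (process(B)): A:[bye] B:[]
After 10 (process(A)): A:[] B:[]
After 11 (process(A)): A:[] B:[]
After 12 (process(A)): A:[] B:[]
After 13 (process(B)): A:[] B:[]
After 14 (send(from=A, to=B, msg='sync')): A:[] B:[sync]

Answer: pong,ack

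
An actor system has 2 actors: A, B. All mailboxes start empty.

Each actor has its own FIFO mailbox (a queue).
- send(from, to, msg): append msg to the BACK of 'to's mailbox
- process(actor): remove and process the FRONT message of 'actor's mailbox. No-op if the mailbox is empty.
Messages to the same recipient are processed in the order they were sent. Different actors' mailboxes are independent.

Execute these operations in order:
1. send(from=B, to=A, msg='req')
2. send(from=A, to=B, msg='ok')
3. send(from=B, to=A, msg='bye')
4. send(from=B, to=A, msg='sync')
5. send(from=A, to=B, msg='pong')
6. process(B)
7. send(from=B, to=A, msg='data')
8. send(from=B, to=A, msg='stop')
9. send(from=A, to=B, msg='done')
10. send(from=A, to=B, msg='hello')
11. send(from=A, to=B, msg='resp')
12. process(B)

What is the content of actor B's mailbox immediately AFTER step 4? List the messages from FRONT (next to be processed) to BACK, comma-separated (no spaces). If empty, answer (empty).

After 1 (send(from=B, to=A, msg='req')): A:[req] B:[]
After 2 (send(from=A, to=B, msg='ok')): A:[req] B:[ok]
After 3 (send(from=B, to=A, msg='bye')): A:[req,bye] B:[ok]
After 4 (send(from=B, to=A, msg='sync')): A:[req,bye,sync] B:[ok]

ok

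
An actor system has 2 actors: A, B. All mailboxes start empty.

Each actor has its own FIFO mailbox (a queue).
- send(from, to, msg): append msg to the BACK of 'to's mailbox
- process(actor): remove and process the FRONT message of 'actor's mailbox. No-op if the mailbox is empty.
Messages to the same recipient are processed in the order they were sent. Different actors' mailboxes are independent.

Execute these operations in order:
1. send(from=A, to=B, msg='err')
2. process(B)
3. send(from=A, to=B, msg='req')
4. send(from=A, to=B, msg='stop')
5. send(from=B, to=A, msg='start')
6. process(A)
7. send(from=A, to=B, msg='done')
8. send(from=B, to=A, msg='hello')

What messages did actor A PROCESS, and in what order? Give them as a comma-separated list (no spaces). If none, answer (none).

Answer: start

Derivation:
After 1 (send(from=A, to=B, msg='err')): A:[] B:[err]
After 2 (process(B)): A:[] B:[]
After 3 (send(from=A, to=B, msg='req')): A:[] B:[req]
After 4 (send(from=A, to=B, msg='stop')): A:[] B:[req,stop]
After 5 (send(from=B, to=A, msg='start')): A:[start] B:[req,stop]
After 6 (process(A)): A:[] B:[req,stop]
After 7 (send(from=A, to=B, msg='done')): A:[] B:[req,stop,done]
After 8 (send(from=B, to=A, msg='hello')): A:[hello] B:[req,stop,done]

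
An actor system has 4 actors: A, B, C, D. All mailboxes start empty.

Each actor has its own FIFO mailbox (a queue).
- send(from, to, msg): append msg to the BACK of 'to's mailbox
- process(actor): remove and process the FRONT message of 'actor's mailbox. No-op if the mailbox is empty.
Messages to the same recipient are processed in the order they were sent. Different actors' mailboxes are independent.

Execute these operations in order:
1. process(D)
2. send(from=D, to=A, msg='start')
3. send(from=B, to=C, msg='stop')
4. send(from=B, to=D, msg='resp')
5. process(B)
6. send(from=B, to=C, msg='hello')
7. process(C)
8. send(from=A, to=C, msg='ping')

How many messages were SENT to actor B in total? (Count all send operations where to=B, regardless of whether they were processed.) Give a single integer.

After 1 (process(D)): A:[] B:[] C:[] D:[]
After 2 (send(from=D, to=A, msg='start')): A:[start] B:[] C:[] D:[]
After 3 (send(from=B, to=C, msg='stop')): A:[start] B:[] C:[stop] D:[]
After 4 (send(from=B, to=D, msg='resp')): A:[start] B:[] C:[stop] D:[resp]
After 5 (process(B)): A:[start] B:[] C:[stop] D:[resp]
After 6 (send(from=B, to=C, msg='hello')): A:[start] B:[] C:[stop,hello] D:[resp]
After 7 (process(C)): A:[start] B:[] C:[hello] D:[resp]
After 8 (send(from=A, to=C, msg='ping')): A:[start] B:[] C:[hello,ping] D:[resp]

Answer: 0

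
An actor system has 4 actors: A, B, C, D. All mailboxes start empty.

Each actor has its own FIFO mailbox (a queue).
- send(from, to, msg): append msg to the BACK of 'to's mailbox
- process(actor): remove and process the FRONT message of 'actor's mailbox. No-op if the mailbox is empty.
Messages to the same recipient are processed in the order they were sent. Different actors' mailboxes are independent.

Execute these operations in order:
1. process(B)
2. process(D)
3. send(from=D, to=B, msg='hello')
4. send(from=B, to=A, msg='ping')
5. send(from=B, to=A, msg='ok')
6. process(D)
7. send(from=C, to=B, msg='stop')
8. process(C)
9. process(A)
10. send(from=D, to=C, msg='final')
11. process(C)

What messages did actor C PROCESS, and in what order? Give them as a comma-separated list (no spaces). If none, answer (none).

After 1 (process(B)): A:[] B:[] C:[] D:[]
After 2 (process(D)): A:[] B:[] C:[] D:[]
After 3 (send(from=D, to=B, msg='hello')): A:[] B:[hello] C:[] D:[]
After 4 (send(from=B, to=A, msg='ping')): A:[ping] B:[hello] C:[] D:[]
After 5 (send(from=B, to=A, msg='ok')): A:[ping,ok] B:[hello] C:[] D:[]
After 6 (process(D)): A:[ping,ok] B:[hello] C:[] D:[]
After 7 (send(from=C, to=B, msg='stop')): A:[ping,ok] B:[hello,stop] C:[] D:[]
After 8 (process(C)): A:[ping,ok] B:[hello,stop] C:[] D:[]
After 9 (process(A)): A:[ok] B:[hello,stop] C:[] D:[]
After 10 (send(from=D, to=C, msg='final')): A:[ok] B:[hello,stop] C:[final] D:[]
After 11 (process(C)): A:[ok] B:[hello,stop] C:[] D:[]

Answer: final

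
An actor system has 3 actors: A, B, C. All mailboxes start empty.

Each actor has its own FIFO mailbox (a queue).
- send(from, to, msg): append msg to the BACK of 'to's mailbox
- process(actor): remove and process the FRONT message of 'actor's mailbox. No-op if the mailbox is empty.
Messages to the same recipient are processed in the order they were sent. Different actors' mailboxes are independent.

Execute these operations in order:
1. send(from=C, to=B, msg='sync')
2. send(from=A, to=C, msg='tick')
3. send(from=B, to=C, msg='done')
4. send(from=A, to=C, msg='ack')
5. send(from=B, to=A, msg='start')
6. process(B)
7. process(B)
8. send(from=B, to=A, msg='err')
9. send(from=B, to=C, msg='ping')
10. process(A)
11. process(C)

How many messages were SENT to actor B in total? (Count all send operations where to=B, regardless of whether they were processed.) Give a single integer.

Answer: 1

Derivation:
After 1 (send(from=C, to=B, msg='sync')): A:[] B:[sync] C:[]
After 2 (send(from=A, to=C, msg='tick')): A:[] B:[sync] C:[tick]
After 3 (send(from=B, to=C, msg='done')): A:[] B:[sync] C:[tick,done]
After 4 (send(from=A, to=C, msg='ack')): A:[] B:[sync] C:[tick,done,ack]
After 5 (send(from=B, to=A, msg='start')): A:[start] B:[sync] C:[tick,done,ack]
After 6 (process(B)): A:[start] B:[] C:[tick,done,ack]
After 7 (process(B)): A:[start] B:[] C:[tick,done,ack]
After 8 (send(from=B, to=A, msg='err')): A:[start,err] B:[] C:[tick,done,ack]
After 9 (send(from=B, to=C, msg='ping')): A:[start,err] B:[] C:[tick,done,ack,ping]
After 10 (process(A)): A:[err] B:[] C:[tick,done,ack,ping]
After 11 (process(C)): A:[err] B:[] C:[done,ack,ping]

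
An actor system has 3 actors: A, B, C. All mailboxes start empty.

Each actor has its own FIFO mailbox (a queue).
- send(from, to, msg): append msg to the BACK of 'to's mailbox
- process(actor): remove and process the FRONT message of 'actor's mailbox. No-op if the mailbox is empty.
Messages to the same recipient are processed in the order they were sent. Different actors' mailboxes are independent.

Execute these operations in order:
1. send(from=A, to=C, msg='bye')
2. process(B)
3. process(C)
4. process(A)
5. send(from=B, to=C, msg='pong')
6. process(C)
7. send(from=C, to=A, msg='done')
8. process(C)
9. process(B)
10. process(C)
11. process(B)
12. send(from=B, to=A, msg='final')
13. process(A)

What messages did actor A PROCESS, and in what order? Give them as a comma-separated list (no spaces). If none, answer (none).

Answer: done

Derivation:
After 1 (send(from=A, to=C, msg='bye')): A:[] B:[] C:[bye]
After 2 (process(B)): A:[] B:[] C:[bye]
After 3 (process(C)): A:[] B:[] C:[]
After 4 (process(A)): A:[] B:[] C:[]
After 5 (send(from=B, to=C, msg='pong')): A:[] B:[] C:[pong]
After 6 (process(C)): A:[] B:[] C:[]
After 7 (send(from=C, to=A, msg='done')): A:[done] B:[] C:[]
After 8 (process(C)): A:[done] B:[] C:[]
After 9 (process(B)): A:[done] B:[] C:[]
After 10 (process(C)): A:[done] B:[] C:[]
After 11 (process(B)): A:[done] B:[] C:[]
After 12 (send(from=B, to=A, msg='final')): A:[done,final] B:[] C:[]
After 13 (process(A)): A:[final] B:[] C:[]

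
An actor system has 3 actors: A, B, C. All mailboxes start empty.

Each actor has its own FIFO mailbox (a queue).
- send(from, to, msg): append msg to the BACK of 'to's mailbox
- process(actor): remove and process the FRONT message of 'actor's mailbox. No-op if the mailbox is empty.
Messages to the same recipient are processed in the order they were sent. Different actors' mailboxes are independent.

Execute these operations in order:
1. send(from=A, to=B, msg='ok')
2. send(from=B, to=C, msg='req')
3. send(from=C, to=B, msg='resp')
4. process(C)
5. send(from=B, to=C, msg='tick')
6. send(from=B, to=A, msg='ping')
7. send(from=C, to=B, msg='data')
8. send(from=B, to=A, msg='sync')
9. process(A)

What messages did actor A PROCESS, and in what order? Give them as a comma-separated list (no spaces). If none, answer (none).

After 1 (send(from=A, to=B, msg='ok')): A:[] B:[ok] C:[]
After 2 (send(from=B, to=C, msg='req')): A:[] B:[ok] C:[req]
After 3 (send(from=C, to=B, msg='resp')): A:[] B:[ok,resp] C:[req]
After 4 (process(C)): A:[] B:[ok,resp] C:[]
After 5 (send(from=B, to=C, msg='tick')): A:[] B:[ok,resp] C:[tick]
After 6 (send(from=B, to=A, msg='ping')): A:[ping] B:[ok,resp] C:[tick]
After 7 (send(from=C, to=B, msg='data')): A:[ping] B:[ok,resp,data] C:[tick]
After 8 (send(from=B, to=A, msg='sync')): A:[ping,sync] B:[ok,resp,data] C:[tick]
After 9 (process(A)): A:[sync] B:[ok,resp,data] C:[tick]

Answer: ping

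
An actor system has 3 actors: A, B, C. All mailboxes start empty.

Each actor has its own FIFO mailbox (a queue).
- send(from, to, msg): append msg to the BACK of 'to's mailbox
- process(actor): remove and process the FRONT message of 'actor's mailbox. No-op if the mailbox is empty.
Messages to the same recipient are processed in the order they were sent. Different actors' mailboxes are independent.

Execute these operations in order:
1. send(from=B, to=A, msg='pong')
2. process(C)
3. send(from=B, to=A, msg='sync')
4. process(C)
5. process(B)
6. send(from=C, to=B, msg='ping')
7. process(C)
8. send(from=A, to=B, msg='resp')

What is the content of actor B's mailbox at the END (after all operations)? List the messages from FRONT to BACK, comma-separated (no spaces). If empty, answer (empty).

Answer: ping,resp

Derivation:
After 1 (send(from=B, to=A, msg='pong')): A:[pong] B:[] C:[]
After 2 (process(C)): A:[pong] B:[] C:[]
After 3 (send(from=B, to=A, msg='sync')): A:[pong,sync] B:[] C:[]
After 4 (process(C)): A:[pong,sync] B:[] C:[]
After 5 (process(B)): A:[pong,sync] B:[] C:[]
After 6 (send(from=C, to=B, msg='ping')): A:[pong,sync] B:[ping] C:[]
After 7 (process(C)): A:[pong,sync] B:[ping] C:[]
After 8 (send(from=A, to=B, msg='resp')): A:[pong,sync] B:[ping,resp] C:[]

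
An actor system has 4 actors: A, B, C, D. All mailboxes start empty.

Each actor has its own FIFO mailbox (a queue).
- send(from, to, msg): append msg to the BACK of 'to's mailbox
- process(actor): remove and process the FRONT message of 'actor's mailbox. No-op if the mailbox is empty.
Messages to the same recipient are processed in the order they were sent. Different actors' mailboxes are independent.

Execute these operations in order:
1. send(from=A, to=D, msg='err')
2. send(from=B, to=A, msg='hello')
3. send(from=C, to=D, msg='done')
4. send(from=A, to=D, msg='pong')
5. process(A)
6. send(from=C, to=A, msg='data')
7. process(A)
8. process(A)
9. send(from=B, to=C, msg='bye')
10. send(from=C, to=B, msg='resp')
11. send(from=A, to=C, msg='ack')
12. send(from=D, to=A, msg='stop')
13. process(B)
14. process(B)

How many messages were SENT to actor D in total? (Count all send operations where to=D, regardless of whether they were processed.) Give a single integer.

Answer: 3

Derivation:
After 1 (send(from=A, to=D, msg='err')): A:[] B:[] C:[] D:[err]
After 2 (send(from=B, to=A, msg='hello')): A:[hello] B:[] C:[] D:[err]
After 3 (send(from=C, to=D, msg='done')): A:[hello] B:[] C:[] D:[err,done]
After 4 (send(from=A, to=D, msg='pong')): A:[hello] B:[] C:[] D:[err,done,pong]
After 5 (process(A)): A:[] B:[] C:[] D:[err,done,pong]
After 6 (send(from=C, to=A, msg='data')): A:[data] B:[] C:[] D:[err,done,pong]
After 7 (process(A)): A:[] B:[] C:[] D:[err,done,pong]
After 8 (process(A)): A:[] B:[] C:[] D:[err,done,pong]
After 9 (send(from=B, to=C, msg='bye')): A:[] B:[] C:[bye] D:[err,done,pong]
After 10 (send(from=C, to=B, msg='resp')): A:[] B:[resp] C:[bye] D:[err,done,pong]
After 11 (send(from=A, to=C, msg='ack')): A:[] B:[resp] C:[bye,ack] D:[err,done,pong]
After 12 (send(from=D, to=A, msg='stop')): A:[stop] B:[resp] C:[bye,ack] D:[err,done,pong]
After 13 (process(B)): A:[stop] B:[] C:[bye,ack] D:[err,done,pong]
After 14 (process(B)): A:[stop] B:[] C:[bye,ack] D:[err,done,pong]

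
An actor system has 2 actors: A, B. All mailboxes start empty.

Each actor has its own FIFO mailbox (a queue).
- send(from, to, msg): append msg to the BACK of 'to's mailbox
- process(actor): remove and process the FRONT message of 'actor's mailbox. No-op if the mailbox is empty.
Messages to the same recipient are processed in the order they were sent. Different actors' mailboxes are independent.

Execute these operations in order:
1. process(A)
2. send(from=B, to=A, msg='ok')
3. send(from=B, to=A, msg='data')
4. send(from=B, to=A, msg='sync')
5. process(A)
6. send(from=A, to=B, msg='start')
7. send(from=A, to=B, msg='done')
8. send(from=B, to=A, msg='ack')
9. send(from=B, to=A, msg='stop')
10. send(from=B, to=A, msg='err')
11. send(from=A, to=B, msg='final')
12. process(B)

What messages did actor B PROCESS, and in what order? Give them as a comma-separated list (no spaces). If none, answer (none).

After 1 (process(A)): A:[] B:[]
After 2 (send(from=B, to=A, msg='ok')): A:[ok] B:[]
After 3 (send(from=B, to=A, msg='data')): A:[ok,data] B:[]
After 4 (send(from=B, to=A, msg='sync')): A:[ok,data,sync] B:[]
After 5 (process(A)): A:[data,sync] B:[]
After 6 (send(from=A, to=B, msg='start')): A:[data,sync] B:[start]
After 7 (send(from=A, to=B, msg='done')): A:[data,sync] B:[start,done]
After 8 (send(from=B, to=A, msg='ack')): A:[data,sync,ack] B:[start,done]
After 9 (send(from=B, to=A, msg='stop')): A:[data,sync,ack,stop] B:[start,done]
After 10 (send(from=B, to=A, msg='err')): A:[data,sync,ack,stop,err] B:[start,done]
After 11 (send(from=A, to=B, msg='final')): A:[data,sync,ack,stop,err] B:[start,done,final]
After 12 (process(B)): A:[data,sync,ack,stop,err] B:[done,final]

Answer: start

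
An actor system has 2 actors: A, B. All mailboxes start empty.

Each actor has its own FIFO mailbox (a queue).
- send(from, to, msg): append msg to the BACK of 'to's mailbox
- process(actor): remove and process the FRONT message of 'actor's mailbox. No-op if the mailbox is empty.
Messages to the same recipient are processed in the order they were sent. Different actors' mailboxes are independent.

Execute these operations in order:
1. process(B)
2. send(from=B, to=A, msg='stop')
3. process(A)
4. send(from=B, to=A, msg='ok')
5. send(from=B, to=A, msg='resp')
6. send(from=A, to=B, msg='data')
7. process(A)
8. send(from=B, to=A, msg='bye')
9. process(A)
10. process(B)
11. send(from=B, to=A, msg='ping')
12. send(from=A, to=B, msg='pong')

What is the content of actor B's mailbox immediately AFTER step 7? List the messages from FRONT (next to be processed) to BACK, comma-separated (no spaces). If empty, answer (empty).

After 1 (process(B)): A:[] B:[]
After 2 (send(from=B, to=A, msg='stop')): A:[stop] B:[]
After 3 (process(A)): A:[] B:[]
After 4 (send(from=B, to=A, msg='ok')): A:[ok] B:[]
After 5 (send(from=B, to=A, msg='resp')): A:[ok,resp] B:[]
After 6 (send(from=A, to=B, msg='data')): A:[ok,resp] B:[data]
After 7 (process(A)): A:[resp] B:[data]

data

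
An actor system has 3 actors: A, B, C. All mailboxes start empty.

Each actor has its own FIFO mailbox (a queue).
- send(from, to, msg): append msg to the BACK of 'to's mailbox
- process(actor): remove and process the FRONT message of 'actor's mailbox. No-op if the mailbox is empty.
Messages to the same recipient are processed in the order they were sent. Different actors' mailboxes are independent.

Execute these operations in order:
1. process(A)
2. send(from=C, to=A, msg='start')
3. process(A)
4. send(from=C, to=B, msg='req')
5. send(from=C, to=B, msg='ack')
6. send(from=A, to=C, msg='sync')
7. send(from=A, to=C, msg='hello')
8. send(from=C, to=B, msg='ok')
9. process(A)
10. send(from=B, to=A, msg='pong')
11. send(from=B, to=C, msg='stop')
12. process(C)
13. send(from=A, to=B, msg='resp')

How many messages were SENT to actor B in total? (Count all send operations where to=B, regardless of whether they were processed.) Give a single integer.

After 1 (process(A)): A:[] B:[] C:[]
After 2 (send(from=C, to=A, msg='start')): A:[start] B:[] C:[]
After 3 (process(A)): A:[] B:[] C:[]
After 4 (send(from=C, to=B, msg='req')): A:[] B:[req] C:[]
After 5 (send(from=C, to=B, msg='ack')): A:[] B:[req,ack] C:[]
After 6 (send(from=A, to=C, msg='sync')): A:[] B:[req,ack] C:[sync]
After 7 (send(from=A, to=C, msg='hello')): A:[] B:[req,ack] C:[sync,hello]
After 8 (send(from=C, to=B, msg='ok')): A:[] B:[req,ack,ok] C:[sync,hello]
After 9 (process(A)): A:[] B:[req,ack,ok] C:[sync,hello]
After 10 (send(from=B, to=A, msg='pong')): A:[pong] B:[req,ack,ok] C:[sync,hello]
After 11 (send(from=B, to=C, msg='stop')): A:[pong] B:[req,ack,ok] C:[sync,hello,stop]
After 12 (process(C)): A:[pong] B:[req,ack,ok] C:[hello,stop]
After 13 (send(from=A, to=B, msg='resp')): A:[pong] B:[req,ack,ok,resp] C:[hello,stop]

Answer: 4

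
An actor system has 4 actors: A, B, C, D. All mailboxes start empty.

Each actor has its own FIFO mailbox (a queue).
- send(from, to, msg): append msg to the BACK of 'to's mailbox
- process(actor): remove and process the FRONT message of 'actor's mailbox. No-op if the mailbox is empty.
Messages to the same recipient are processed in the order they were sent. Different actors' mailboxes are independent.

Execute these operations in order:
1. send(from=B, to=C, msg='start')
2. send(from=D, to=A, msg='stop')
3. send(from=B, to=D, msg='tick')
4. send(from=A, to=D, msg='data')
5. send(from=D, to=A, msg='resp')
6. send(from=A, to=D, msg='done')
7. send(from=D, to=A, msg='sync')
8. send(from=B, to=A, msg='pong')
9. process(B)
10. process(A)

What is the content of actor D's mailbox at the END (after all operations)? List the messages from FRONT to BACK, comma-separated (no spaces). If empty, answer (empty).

After 1 (send(from=B, to=C, msg='start')): A:[] B:[] C:[start] D:[]
After 2 (send(from=D, to=A, msg='stop')): A:[stop] B:[] C:[start] D:[]
After 3 (send(from=B, to=D, msg='tick')): A:[stop] B:[] C:[start] D:[tick]
After 4 (send(from=A, to=D, msg='data')): A:[stop] B:[] C:[start] D:[tick,data]
After 5 (send(from=D, to=A, msg='resp')): A:[stop,resp] B:[] C:[start] D:[tick,data]
After 6 (send(from=A, to=D, msg='done')): A:[stop,resp] B:[] C:[start] D:[tick,data,done]
After 7 (send(from=D, to=A, msg='sync')): A:[stop,resp,sync] B:[] C:[start] D:[tick,data,done]
After 8 (send(from=B, to=A, msg='pong')): A:[stop,resp,sync,pong] B:[] C:[start] D:[tick,data,done]
After 9 (process(B)): A:[stop,resp,sync,pong] B:[] C:[start] D:[tick,data,done]
After 10 (process(A)): A:[resp,sync,pong] B:[] C:[start] D:[tick,data,done]

Answer: tick,data,done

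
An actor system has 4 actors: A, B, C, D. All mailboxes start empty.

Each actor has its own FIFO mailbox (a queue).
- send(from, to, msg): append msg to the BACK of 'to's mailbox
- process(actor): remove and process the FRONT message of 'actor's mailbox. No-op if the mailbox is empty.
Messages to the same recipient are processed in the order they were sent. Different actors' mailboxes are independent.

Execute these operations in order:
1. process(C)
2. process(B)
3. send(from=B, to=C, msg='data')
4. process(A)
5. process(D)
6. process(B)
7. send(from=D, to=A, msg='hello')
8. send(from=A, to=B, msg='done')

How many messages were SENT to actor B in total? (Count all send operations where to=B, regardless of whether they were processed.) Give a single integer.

Answer: 1

Derivation:
After 1 (process(C)): A:[] B:[] C:[] D:[]
After 2 (process(B)): A:[] B:[] C:[] D:[]
After 3 (send(from=B, to=C, msg='data')): A:[] B:[] C:[data] D:[]
After 4 (process(A)): A:[] B:[] C:[data] D:[]
After 5 (process(D)): A:[] B:[] C:[data] D:[]
After 6 (process(B)): A:[] B:[] C:[data] D:[]
After 7 (send(from=D, to=A, msg='hello')): A:[hello] B:[] C:[data] D:[]
After 8 (send(from=A, to=B, msg='done')): A:[hello] B:[done] C:[data] D:[]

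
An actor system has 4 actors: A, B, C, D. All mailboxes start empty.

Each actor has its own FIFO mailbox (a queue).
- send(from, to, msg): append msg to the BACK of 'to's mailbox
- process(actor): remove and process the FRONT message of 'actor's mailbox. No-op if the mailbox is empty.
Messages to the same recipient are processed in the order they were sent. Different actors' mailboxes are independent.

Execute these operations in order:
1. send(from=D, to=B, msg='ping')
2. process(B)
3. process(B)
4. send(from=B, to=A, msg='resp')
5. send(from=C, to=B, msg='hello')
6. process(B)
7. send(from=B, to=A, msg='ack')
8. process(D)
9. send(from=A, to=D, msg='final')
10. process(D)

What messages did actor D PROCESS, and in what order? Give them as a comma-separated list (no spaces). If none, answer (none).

Answer: final

Derivation:
After 1 (send(from=D, to=B, msg='ping')): A:[] B:[ping] C:[] D:[]
After 2 (process(B)): A:[] B:[] C:[] D:[]
After 3 (process(B)): A:[] B:[] C:[] D:[]
After 4 (send(from=B, to=A, msg='resp')): A:[resp] B:[] C:[] D:[]
After 5 (send(from=C, to=B, msg='hello')): A:[resp] B:[hello] C:[] D:[]
After 6 (process(B)): A:[resp] B:[] C:[] D:[]
After 7 (send(from=B, to=A, msg='ack')): A:[resp,ack] B:[] C:[] D:[]
After 8 (process(D)): A:[resp,ack] B:[] C:[] D:[]
After 9 (send(from=A, to=D, msg='final')): A:[resp,ack] B:[] C:[] D:[final]
After 10 (process(D)): A:[resp,ack] B:[] C:[] D:[]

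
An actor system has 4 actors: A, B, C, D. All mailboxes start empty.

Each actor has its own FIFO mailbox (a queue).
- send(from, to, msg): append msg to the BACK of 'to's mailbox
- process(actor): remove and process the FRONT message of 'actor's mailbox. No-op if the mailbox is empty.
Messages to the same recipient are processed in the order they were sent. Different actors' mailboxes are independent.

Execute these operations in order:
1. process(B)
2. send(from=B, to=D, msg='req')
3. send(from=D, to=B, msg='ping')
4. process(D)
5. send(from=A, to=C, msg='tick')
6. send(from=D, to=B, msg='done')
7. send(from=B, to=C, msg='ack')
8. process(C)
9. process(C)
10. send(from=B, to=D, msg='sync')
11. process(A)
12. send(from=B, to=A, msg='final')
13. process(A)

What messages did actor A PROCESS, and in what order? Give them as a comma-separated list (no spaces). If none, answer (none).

Answer: final

Derivation:
After 1 (process(B)): A:[] B:[] C:[] D:[]
After 2 (send(from=B, to=D, msg='req')): A:[] B:[] C:[] D:[req]
After 3 (send(from=D, to=B, msg='ping')): A:[] B:[ping] C:[] D:[req]
After 4 (process(D)): A:[] B:[ping] C:[] D:[]
After 5 (send(from=A, to=C, msg='tick')): A:[] B:[ping] C:[tick] D:[]
After 6 (send(from=D, to=B, msg='done')): A:[] B:[ping,done] C:[tick] D:[]
After 7 (send(from=B, to=C, msg='ack')): A:[] B:[ping,done] C:[tick,ack] D:[]
After 8 (process(C)): A:[] B:[ping,done] C:[ack] D:[]
After 9 (process(C)): A:[] B:[ping,done] C:[] D:[]
After 10 (send(from=B, to=D, msg='sync')): A:[] B:[ping,done] C:[] D:[sync]
After 11 (process(A)): A:[] B:[ping,done] C:[] D:[sync]
After 12 (send(from=B, to=A, msg='final')): A:[final] B:[ping,done] C:[] D:[sync]
After 13 (process(A)): A:[] B:[ping,done] C:[] D:[sync]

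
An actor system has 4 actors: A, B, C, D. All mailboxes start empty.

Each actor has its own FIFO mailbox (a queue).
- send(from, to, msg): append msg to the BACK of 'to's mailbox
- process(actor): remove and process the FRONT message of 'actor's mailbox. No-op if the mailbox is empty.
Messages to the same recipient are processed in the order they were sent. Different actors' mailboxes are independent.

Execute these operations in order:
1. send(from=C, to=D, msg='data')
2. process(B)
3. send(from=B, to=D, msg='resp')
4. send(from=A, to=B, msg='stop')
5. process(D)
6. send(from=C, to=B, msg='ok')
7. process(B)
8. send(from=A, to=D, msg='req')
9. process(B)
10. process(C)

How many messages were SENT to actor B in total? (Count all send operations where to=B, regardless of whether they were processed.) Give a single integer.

Answer: 2

Derivation:
After 1 (send(from=C, to=D, msg='data')): A:[] B:[] C:[] D:[data]
After 2 (process(B)): A:[] B:[] C:[] D:[data]
After 3 (send(from=B, to=D, msg='resp')): A:[] B:[] C:[] D:[data,resp]
After 4 (send(from=A, to=B, msg='stop')): A:[] B:[stop] C:[] D:[data,resp]
After 5 (process(D)): A:[] B:[stop] C:[] D:[resp]
After 6 (send(from=C, to=B, msg='ok')): A:[] B:[stop,ok] C:[] D:[resp]
After 7 (process(B)): A:[] B:[ok] C:[] D:[resp]
After 8 (send(from=A, to=D, msg='req')): A:[] B:[ok] C:[] D:[resp,req]
After 9 (process(B)): A:[] B:[] C:[] D:[resp,req]
After 10 (process(C)): A:[] B:[] C:[] D:[resp,req]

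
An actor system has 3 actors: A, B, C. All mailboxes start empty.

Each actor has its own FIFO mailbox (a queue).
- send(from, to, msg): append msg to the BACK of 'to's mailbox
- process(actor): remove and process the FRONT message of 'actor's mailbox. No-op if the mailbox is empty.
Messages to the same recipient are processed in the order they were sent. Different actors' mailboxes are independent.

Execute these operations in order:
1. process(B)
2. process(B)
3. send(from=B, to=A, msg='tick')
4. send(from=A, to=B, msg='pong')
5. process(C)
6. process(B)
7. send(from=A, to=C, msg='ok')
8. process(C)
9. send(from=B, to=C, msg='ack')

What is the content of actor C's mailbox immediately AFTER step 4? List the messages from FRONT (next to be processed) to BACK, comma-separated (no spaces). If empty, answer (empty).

After 1 (process(B)): A:[] B:[] C:[]
After 2 (process(B)): A:[] B:[] C:[]
After 3 (send(from=B, to=A, msg='tick')): A:[tick] B:[] C:[]
After 4 (send(from=A, to=B, msg='pong')): A:[tick] B:[pong] C:[]

(empty)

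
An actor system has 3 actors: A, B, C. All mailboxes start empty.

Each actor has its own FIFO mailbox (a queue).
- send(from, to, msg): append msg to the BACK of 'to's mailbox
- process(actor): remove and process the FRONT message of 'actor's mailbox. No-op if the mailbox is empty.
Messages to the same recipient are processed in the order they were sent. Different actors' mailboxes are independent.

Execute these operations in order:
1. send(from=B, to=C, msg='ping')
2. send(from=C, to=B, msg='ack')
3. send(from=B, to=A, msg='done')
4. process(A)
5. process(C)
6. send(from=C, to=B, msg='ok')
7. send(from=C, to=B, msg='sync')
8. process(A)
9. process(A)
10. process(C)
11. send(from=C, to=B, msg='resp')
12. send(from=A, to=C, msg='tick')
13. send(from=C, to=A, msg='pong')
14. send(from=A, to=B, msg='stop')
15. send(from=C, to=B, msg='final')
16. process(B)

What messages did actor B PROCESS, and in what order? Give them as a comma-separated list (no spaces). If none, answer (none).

Answer: ack

Derivation:
After 1 (send(from=B, to=C, msg='ping')): A:[] B:[] C:[ping]
After 2 (send(from=C, to=B, msg='ack')): A:[] B:[ack] C:[ping]
After 3 (send(from=B, to=A, msg='done')): A:[done] B:[ack] C:[ping]
After 4 (process(A)): A:[] B:[ack] C:[ping]
After 5 (process(C)): A:[] B:[ack] C:[]
After 6 (send(from=C, to=B, msg='ok')): A:[] B:[ack,ok] C:[]
After 7 (send(from=C, to=B, msg='sync')): A:[] B:[ack,ok,sync] C:[]
After 8 (process(A)): A:[] B:[ack,ok,sync] C:[]
After 9 (process(A)): A:[] B:[ack,ok,sync] C:[]
After 10 (process(C)): A:[] B:[ack,ok,sync] C:[]
After 11 (send(from=C, to=B, msg='resp')): A:[] B:[ack,ok,sync,resp] C:[]
After 12 (send(from=A, to=C, msg='tick')): A:[] B:[ack,ok,sync,resp] C:[tick]
After 13 (send(from=C, to=A, msg='pong')): A:[pong] B:[ack,ok,sync,resp] C:[tick]
After 14 (send(from=A, to=B, msg='stop')): A:[pong] B:[ack,ok,sync,resp,stop] C:[tick]
After 15 (send(from=C, to=B, msg='final')): A:[pong] B:[ack,ok,sync,resp,stop,final] C:[tick]
After 16 (process(B)): A:[pong] B:[ok,sync,resp,stop,final] C:[tick]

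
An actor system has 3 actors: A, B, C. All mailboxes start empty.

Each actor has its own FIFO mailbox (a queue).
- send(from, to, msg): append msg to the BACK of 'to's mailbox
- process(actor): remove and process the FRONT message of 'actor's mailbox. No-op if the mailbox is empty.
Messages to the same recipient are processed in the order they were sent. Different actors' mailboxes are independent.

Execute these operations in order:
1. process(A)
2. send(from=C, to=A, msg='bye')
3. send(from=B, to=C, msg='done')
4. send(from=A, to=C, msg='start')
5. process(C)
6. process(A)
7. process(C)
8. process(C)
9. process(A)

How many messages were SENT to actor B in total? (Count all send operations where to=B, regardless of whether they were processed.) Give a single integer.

After 1 (process(A)): A:[] B:[] C:[]
After 2 (send(from=C, to=A, msg='bye')): A:[bye] B:[] C:[]
After 3 (send(from=B, to=C, msg='done')): A:[bye] B:[] C:[done]
After 4 (send(from=A, to=C, msg='start')): A:[bye] B:[] C:[done,start]
After 5 (process(C)): A:[bye] B:[] C:[start]
After 6 (process(A)): A:[] B:[] C:[start]
After 7 (process(C)): A:[] B:[] C:[]
After 8 (process(C)): A:[] B:[] C:[]
After 9 (process(A)): A:[] B:[] C:[]

Answer: 0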